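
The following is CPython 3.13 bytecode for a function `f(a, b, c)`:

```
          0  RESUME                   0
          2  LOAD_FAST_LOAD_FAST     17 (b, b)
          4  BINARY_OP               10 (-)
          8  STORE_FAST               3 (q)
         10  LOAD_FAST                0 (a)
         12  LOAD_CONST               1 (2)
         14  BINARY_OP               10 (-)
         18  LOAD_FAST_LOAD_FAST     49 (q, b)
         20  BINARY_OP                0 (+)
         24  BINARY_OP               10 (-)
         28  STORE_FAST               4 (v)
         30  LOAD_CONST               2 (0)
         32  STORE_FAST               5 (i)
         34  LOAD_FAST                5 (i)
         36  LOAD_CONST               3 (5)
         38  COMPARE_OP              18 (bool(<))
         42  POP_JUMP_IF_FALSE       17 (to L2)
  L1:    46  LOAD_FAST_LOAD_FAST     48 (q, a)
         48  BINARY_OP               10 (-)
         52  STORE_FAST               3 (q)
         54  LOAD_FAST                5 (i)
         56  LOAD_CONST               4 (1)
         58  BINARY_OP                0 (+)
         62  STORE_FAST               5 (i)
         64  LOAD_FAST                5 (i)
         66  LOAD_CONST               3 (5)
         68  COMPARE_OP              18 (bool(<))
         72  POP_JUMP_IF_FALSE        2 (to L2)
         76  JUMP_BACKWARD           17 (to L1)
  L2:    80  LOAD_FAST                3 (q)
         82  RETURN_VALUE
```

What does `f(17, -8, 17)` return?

-85

LOAD_FAST_LOAD_FAST b,b → push -8,-8
BINARY_OP - → -8 - -8 = 0
STORE_FAST q → q=0
LOAD_FAST a → push 17
LOAD_CONST → push 2
BINARY_OP - → 17 - 2 = 15
LOAD_FAST_LOAD_FAST q,b → push 0,-8
BINARY_OP + → 0 + -8 = -8
BINARY_OP - → 15 - -8 = 23
STORE_FAST v → v=23
LOAD_CONST → push 0
STORE_FAST i → i=0
LOAD_FAST i → push 0
LOAD_CONST → push 5
COMPARE_OP bool(<) → 0 vs 5 = True
POP_JUMP_IF_FALSE → pop True; no jump
LOAD_FAST_LOAD_FAST q,a → push 0,17
BINARY_OP - → 0 - 17 = -17
STORE_FAST q → q=-17
LOAD_FAST i → push 0
LOAD_CONST → push 1
BINARY_OP + → 0 + 1 = 1
STORE_FAST i → i=1
LOAD_FAST i → push 1
LOAD_CONST → push 5
COMPARE_OP bool(<) → 1 vs 5 = True
POP_JUMP_IF_FALSE → pop True; no jump
LOAD_FAST_LOAD_FAST q,a → push -17,17
BINARY_OP - → -17 - 17 = -34
STORE_FAST q → q=-34
LOAD_FAST i → push 1
LOAD_CONST → push 1
BINARY_OP + → 1 + 1 = 2
STORE_FAST i → i=2
LOAD_FAST i → push 2
LOAD_CONST → push 5
COMPARE_OP bool(<) → 2 vs 5 = True
POP_JUMP_IF_FALSE → pop True; no jump
LOAD_FAST_LOAD_FAST q,a → push -34,17
BINARY_OP - → -34 - 17 = -51
STORE_FAST q → q=-51
LOAD_FAST i → push 2
LOAD_CONST → push 1
BINARY_OP + → 2 + 1 = 3
STORE_FAST i → i=3
LOAD_FAST i → push 3
LOAD_CONST → push 5
COMPARE_OP bool(<) → 3 vs 5 = True
POP_JUMP_IF_FALSE → pop True; no jump
LOAD_FAST_LOAD_FAST q,a → push -51,17
BINARY_OP - → -51 - 17 = -68
STORE_FAST q → q=-68
LOAD_FAST i → push 3
LOAD_CONST → push 1
BINARY_OP + → 3 + 1 = 4
STORE_FAST i → i=4
LOAD_FAST i → push 4
LOAD_CONST → push 5
COMPARE_OP bool(<) → 4 vs 5 = True
POP_JUMP_IF_FALSE → pop True; no jump
LOAD_FAST_LOAD_FAST q,a → push -68,17
BINARY_OP - → -68 - 17 = -85
STORE_FAST q → q=-85
LOAD_FAST i → push 4
LOAD_CONST → push 1
BINARY_OP + → 4 + 1 = 5
STORE_FAST i → i=5
LOAD_FAST i → push 5
LOAD_CONST → push 5
COMPARE_OP bool(<) → 5 vs 5 = False
POP_JUMP_IF_FALSE → pop False; jump
LOAD_FAST q → push -85
RETURN_VALUE → return -85.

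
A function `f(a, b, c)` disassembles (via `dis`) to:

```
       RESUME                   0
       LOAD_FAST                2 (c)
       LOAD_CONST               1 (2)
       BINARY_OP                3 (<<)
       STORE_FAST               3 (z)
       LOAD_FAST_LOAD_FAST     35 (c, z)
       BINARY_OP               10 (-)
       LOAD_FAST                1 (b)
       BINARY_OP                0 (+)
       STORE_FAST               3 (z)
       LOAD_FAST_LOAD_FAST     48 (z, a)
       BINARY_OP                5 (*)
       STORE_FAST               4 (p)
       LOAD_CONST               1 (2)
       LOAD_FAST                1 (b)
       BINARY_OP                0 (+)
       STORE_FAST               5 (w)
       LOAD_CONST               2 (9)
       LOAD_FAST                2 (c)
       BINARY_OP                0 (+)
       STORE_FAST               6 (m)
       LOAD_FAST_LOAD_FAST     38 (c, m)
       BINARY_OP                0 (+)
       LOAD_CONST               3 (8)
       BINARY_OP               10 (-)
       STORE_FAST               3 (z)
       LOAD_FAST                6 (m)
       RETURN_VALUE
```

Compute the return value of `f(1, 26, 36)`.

45

LOAD_FAST c → push 36. Stack: [36]
LOAD_CONST → push 2. Stack: [36, 2]
BINARY_OP << → 36 << 2 = 144. Stack: [144]
STORE_FAST z → z=144. Stack: []
LOAD_FAST_LOAD_FAST c,z → push 36,144. Stack: [36, 144]
BINARY_OP - → 36 - 144 = -108. Stack: [-108]
LOAD_FAST b → push 26. Stack: [-108, 26]
BINARY_OP + → -108 + 26 = -82. Stack: [-82]
STORE_FAST z → z=-82. Stack: []
LOAD_FAST_LOAD_FAST z,a → push -82,1. Stack: [-82, 1]
BINARY_OP * → -82 * 1 = -82. Stack: [-82]
STORE_FAST p → p=-82. Stack: []
LOAD_CONST → push 2. Stack: [2]
LOAD_FAST b → push 26. Stack: [2, 26]
BINARY_OP + → 2 + 26 = 28. Stack: [28]
STORE_FAST w → w=28. Stack: []
LOAD_CONST → push 9. Stack: [9]
LOAD_FAST c → push 36. Stack: [9, 36]
BINARY_OP + → 9 + 36 = 45. Stack: [45]
STORE_FAST m → m=45. Stack: []
LOAD_FAST_LOAD_FAST c,m → push 36,45. Stack: [36, 45]
BINARY_OP + → 36 + 45 = 81. Stack: [81]
LOAD_CONST → push 8. Stack: [81, 8]
BINARY_OP - → 81 - 8 = 73. Stack: [73]
STORE_FAST z → z=73. Stack: []
LOAD_FAST m → push 45. Stack: [45]
RETURN_VALUE → return 45.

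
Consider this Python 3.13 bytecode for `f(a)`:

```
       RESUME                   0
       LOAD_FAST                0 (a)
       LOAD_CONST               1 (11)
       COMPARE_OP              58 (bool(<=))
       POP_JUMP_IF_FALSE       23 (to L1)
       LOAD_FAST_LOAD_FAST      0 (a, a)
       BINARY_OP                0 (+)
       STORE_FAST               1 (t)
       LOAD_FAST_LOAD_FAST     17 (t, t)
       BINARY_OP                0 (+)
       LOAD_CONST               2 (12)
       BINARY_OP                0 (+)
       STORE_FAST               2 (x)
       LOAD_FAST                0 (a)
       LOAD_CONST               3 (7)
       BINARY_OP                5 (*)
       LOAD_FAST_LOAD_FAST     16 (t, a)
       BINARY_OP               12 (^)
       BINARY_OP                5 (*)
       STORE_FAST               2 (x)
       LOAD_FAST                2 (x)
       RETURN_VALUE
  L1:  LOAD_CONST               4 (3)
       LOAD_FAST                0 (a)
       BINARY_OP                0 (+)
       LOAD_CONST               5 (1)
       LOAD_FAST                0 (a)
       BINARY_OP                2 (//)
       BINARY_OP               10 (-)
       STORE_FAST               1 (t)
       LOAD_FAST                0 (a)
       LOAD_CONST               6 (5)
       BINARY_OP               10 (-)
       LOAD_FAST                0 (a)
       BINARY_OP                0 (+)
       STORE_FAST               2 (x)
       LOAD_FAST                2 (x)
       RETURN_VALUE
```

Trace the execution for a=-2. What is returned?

-28

LOAD_FAST a → push -2. Stack: [-2]
LOAD_CONST → push 11. Stack: [-2, 11]
COMPARE_OP bool(<=) → -2 vs 11 = True. Stack: [True]
POP_JUMP_IF_FALSE → pop True; no jump. Stack: []
LOAD_FAST_LOAD_FAST a,a → push -2,-2. Stack: [-2, -2]
BINARY_OP + → -2 + -2 = -4. Stack: [-4]
STORE_FAST t → t=-4. Stack: []
LOAD_FAST_LOAD_FAST t,t → push -4,-4. Stack: [-4, -4]
BINARY_OP + → -4 + -4 = -8. Stack: [-8]
LOAD_CONST → push 12. Stack: [-8, 12]
BINARY_OP + → -8 + 12 = 4. Stack: [4]
STORE_FAST x → x=4. Stack: []
LOAD_FAST a → push -2. Stack: [-2]
LOAD_CONST → push 7. Stack: [-2, 7]
BINARY_OP * → -2 * 7 = -14. Stack: [-14]
LOAD_FAST_LOAD_FAST t,a → push -4,-2. Stack: [-14, -4, -2]
BINARY_OP ^ → -4 ^ -2 = 2. Stack: [-14, 2]
BINARY_OP * → -14 * 2 = -28. Stack: [-28]
STORE_FAST x → x=-28. Stack: []
LOAD_FAST x → push -28. Stack: [-28]
RETURN_VALUE → return -28.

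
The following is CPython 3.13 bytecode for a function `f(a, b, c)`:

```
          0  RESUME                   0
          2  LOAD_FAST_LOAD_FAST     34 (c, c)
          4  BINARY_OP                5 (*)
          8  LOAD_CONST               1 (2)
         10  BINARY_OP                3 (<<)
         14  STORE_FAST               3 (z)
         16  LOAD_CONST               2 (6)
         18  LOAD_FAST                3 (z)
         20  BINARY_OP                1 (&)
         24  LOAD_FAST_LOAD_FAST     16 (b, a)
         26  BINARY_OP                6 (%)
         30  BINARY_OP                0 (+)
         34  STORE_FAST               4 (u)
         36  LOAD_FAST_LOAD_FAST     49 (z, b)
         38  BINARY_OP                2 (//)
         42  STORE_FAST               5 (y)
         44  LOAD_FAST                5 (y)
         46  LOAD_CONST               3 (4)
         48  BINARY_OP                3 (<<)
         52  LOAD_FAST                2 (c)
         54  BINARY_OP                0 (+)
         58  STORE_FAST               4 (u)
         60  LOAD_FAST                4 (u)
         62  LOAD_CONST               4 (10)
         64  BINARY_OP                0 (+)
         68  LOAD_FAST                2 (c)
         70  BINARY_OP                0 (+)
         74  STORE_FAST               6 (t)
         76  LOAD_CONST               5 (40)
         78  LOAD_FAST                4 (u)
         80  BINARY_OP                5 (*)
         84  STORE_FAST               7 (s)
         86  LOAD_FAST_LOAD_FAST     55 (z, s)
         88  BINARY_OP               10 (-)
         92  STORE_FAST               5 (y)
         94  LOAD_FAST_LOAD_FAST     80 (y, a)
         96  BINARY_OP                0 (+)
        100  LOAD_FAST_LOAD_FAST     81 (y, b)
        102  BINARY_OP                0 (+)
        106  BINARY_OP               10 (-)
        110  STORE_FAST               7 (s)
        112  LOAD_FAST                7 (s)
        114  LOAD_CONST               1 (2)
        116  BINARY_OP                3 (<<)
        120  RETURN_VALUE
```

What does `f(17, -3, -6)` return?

LOAD_FAST_LOAD_FAST c,c → push -6,-6. Stack: [-6, -6]
BINARY_OP * → -6 * -6 = 36. Stack: [36]
LOAD_CONST → push 2. Stack: [36, 2]
BINARY_OP << → 36 << 2 = 144. Stack: [144]
STORE_FAST z → z=144. Stack: []
LOAD_CONST → push 6. Stack: [6]
LOAD_FAST z → push 144. Stack: [6, 144]
BINARY_OP & → 6 & 144 = 0. Stack: [0]
LOAD_FAST_LOAD_FAST b,a → push -3,17. Stack: [0, -3, 17]
BINARY_OP % → -3 % 17 = 14. Stack: [0, 14]
BINARY_OP + → 0 + 14 = 14. Stack: [14]
STORE_FAST u → u=14. Stack: []
LOAD_FAST_LOAD_FAST z,b → push 144,-3. Stack: [144, -3]
BINARY_OP // → 144 // -3 = -48. Stack: [-48]
STORE_FAST y → y=-48. Stack: []
LOAD_FAST y → push -48. Stack: [-48]
LOAD_CONST → push 4. Stack: [-48, 4]
BINARY_OP << → -48 << 4 = -768. Stack: [-768]
LOAD_FAST c → push -6. Stack: [-768, -6]
BINARY_OP + → -768 + -6 = -774. Stack: [-774]
STORE_FAST u → u=-774. Stack: []
LOAD_FAST u → push -774. Stack: [-774]
LOAD_CONST → push 10. Stack: [-774, 10]
BINARY_OP + → -774 + 10 = -764. Stack: [-764]
LOAD_FAST c → push -6. Stack: [-764, -6]
BINARY_OP + → -764 + -6 = -770. Stack: [-770]
STORE_FAST t → t=-770. Stack: []
LOAD_CONST → push 40. Stack: [40]
LOAD_FAST u → push -774. Stack: [40, -774]
BINARY_OP * → 40 * -774 = -30960. Stack: [-30960]
STORE_FAST s → s=-30960. Stack: []
LOAD_FAST_LOAD_FAST z,s → push 144,-30960. Stack: [144, -30960]
BINARY_OP - → 144 - -30960 = 31104. Stack: [31104]
STORE_FAST y → y=31104. Stack: []
LOAD_FAST_LOAD_FAST y,a → push 31104,17. Stack: [31104, 17]
BINARY_OP + → 31104 + 17 = 31121. Stack: [31121]
LOAD_FAST_LOAD_FAST y,b → push 31104,-3. Stack: [31121, 31104, -3]
BINARY_OP + → 31104 + -3 = 31101. Stack: [31121, 31101]
BINARY_OP - → 31121 - 31101 = 20. Stack: [20]
STORE_FAST s → s=20. Stack: []
LOAD_FAST s → push 20. Stack: [20]
LOAD_CONST → push 2. Stack: [20, 2]
BINARY_OP << → 20 << 2 = 80. Stack: [80]
RETURN_VALUE → return 80.

80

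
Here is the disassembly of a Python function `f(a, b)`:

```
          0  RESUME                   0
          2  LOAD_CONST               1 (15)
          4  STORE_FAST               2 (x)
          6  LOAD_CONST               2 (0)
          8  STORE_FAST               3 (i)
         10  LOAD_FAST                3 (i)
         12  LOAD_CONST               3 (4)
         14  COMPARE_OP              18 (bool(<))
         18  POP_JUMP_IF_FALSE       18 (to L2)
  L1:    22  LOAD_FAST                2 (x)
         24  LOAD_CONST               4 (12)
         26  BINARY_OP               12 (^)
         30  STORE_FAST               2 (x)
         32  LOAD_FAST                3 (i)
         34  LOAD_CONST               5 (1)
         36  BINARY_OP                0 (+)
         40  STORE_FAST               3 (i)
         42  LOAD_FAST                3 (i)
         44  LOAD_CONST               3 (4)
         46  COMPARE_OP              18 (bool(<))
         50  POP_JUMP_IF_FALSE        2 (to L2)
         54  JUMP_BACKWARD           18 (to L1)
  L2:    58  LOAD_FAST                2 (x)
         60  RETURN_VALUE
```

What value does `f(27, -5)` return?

15

LOAD_CONST → push 15. Stack: [15]
STORE_FAST x → x=15. Stack: []
LOAD_CONST → push 0. Stack: [0]
STORE_FAST i → i=0. Stack: []
LOAD_FAST i → push 0. Stack: [0]
LOAD_CONST → push 4. Stack: [0, 4]
COMPARE_OP bool(<) → 0 vs 4 = True. Stack: [True]
POP_JUMP_IF_FALSE → pop True; no jump. Stack: []
LOAD_FAST x → push 15. Stack: [15]
LOAD_CONST → push 12. Stack: [15, 12]
BINARY_OP ^ → 15 ^ 12 = 3. Stack: [3]
STORE_FAST x → x=3. Stack: []
LOAD_FAST i → push 0. Stack: [0]
LOAD_CONST → push 1. Stack: [0, 1]
BINARY_OP + → 0 + 1 = 1. Stack: [1]
STORE_FAST i → i=1. Stack: []
LOAD_FAST i → push 1. Stack: [1]
LOAD_CONST → push 4. Stack: [1, 4]
COMPARE_OP bool(<) → 1 vs 4 = True. Stack: [True]
POP_JUMP_IF_FALSE → pop True; no jump. Stack: []
LOAD_FAST x → push 3. Stack: [3]
LOAD_CONST → push 12. Stack: [3, 12]
BINARY_OP ^ → 3 ^ 12 = 15. Stack: [15]
STORE_FAST x → x=15. Stack: []
LOAD_FAST i → push 1. Stack: [1]
LOAD_CONST → push 1. Stack: [1, 1]
BINARY_OP + → 1 + 1 = 2. Stack: [2]
STORE_FAST i → i=2. Stack: []
LOAD_FAST i → push 2. Stack: [2]
LOAD_CONST → push 4. Stack: [2, 4]
COMPARE_OP bool(<) → 2 vs 4 = True. Stack: [True]
POP_JUMP_IF_FALSE → pop True; no jump. Stack: []
LOAD_FAST x → push 15. Stack: [15]
LOAD_CONST → push 12. Stack: [15, 12]
BINARY_OP ^ → 15 ^ 12 = 3. Stack: [3]
STORE_FAST x → x=3. Stack: []
LOAD_FAST i → push 2. Stack: [2]
LOAD_CONST → push 1. Stack: [2, 1]
BINARY_OP + → 2 + 1 = 3. Stack: [3]
STORE_FAST i → i=3. Stack: []
LOAD_FAST i → push 3. Stack: [3]
LOAD_CONST → push 4. Stack: [3, 4]
COMPARE_OP bool(<) → 3 vs 4 = True. Stack: [True]
POP_JUMP_IF_FALSE → pop True; no jump. Stack: []
LOAD_FAST x → push 3. Stack: [3]
LOAD_CONST → push 12. Stack: [3, 12]
BINARY_OP ^ → 3 ^ 12 = 15. Stack: [15]
STORE_FAST x → x=15. Stack: []
LOAD_FAST i → push 3. Stack: [3]
LOAD_CONST → push 1. Stack: [3, 1]
BINARY_OP + → 3 + 1 = 4. Stack: [4]
STORE_FAST i → i=4. Stack: []
LOAD_FAST i → push 4. Stack: [4]
LOAD_CONST → push 4. Stack: [4, 4]
COMPARE_OP bool(<) → 4 vs 4 = False. Stack: [False]
POP_JUMP_IF_FALSE → pop False; jump. Stack: []
LOAD_FAST x → push 15. Stack: [15]
RETURN_VALUE → return 15.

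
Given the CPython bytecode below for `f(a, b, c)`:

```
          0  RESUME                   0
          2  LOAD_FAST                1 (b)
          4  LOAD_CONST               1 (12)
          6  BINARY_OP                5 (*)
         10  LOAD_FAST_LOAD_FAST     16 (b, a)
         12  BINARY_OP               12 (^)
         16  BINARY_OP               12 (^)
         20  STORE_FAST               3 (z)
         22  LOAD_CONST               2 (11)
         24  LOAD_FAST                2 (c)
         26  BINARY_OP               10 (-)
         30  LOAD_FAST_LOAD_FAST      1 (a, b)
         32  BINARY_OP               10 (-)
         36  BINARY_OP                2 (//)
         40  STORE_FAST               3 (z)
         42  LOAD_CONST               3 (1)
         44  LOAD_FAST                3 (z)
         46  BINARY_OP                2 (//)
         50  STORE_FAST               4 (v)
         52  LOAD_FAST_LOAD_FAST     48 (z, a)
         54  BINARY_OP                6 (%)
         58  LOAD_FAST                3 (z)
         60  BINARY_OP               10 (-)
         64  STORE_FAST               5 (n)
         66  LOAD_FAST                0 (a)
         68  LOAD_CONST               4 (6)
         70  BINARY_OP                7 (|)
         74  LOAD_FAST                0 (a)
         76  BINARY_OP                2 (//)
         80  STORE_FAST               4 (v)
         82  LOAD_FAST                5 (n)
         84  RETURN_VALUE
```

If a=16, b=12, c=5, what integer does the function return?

LOAD_FAST b → push 12. Stack: [12]
LOAD_CONST → push 12. Stack: [12, 12]
BINARY_OP * → 12 * 12 = 144. Stack: [144]
LOAD_FAST_LOAD_FAST b,a → push 12,16. Stack: [144, 12, 16]
BINARY_OP ^ → 12 ^ 16 = 28. Stack: [144, 28]
BINARY_OP ^ → 144 ^ 28 = 140. Stack: [140]
STORE_FAST z → z=140. Stack: []
LOAD_CONST → push 11. Stack: [11]
LOAD_FAST c → push 5. Stack: [11, 5]
BINARY_OP - → 11 - 5 = 6. Stack: [6]
LOAD_FAST_LOAD_FAST a,b → push 16,12. Stack: [6, 16, 12]
BINARY_OP - → 16 - 12 = 4. Stack: [6, 4]
BINARY_OP // → 6 // 4 = 1. Stack: [1]
STORE_FAST z → z=1. Stack: []
LOAD_CONST → push 1. Stack: [1]
LOAD_FAST z → push 1. Stack: [1, 1]
BINARY_OP // → 1 // 1 = 1. Stack: [1]
STORE_FAST v → v=1. Stack: []
LOAD_FAST_LOAD_FAST z,a → push 1,16. Stack: [1, 16]
BINARY_OP % → 1 % 16 = 1. Stack: [1]
LOAD_FAST z → push 1. Stack: [1, 1]
BINARY_OP - → 1 - 1 = 0. Stack: [0]
STORE_FAST n → n=0. Stack: []
LOAD_FAST a → push 16. Stack: [16]
LOAD_CONST → push 6. Stack: [16, 6]
BINARY_OP | → 16 | 6 = 22. Stack: [22]
LOAD_FAST a → push 16. Stack: [22, 16]
BINARY_OP // → 22 // 16 = 1. Stack: [1]
STORE_FAST v → v=1. Stack: []
LOAD_FAST n → push 0. Stack: [0]
RETURN_VALUE → return 0.

0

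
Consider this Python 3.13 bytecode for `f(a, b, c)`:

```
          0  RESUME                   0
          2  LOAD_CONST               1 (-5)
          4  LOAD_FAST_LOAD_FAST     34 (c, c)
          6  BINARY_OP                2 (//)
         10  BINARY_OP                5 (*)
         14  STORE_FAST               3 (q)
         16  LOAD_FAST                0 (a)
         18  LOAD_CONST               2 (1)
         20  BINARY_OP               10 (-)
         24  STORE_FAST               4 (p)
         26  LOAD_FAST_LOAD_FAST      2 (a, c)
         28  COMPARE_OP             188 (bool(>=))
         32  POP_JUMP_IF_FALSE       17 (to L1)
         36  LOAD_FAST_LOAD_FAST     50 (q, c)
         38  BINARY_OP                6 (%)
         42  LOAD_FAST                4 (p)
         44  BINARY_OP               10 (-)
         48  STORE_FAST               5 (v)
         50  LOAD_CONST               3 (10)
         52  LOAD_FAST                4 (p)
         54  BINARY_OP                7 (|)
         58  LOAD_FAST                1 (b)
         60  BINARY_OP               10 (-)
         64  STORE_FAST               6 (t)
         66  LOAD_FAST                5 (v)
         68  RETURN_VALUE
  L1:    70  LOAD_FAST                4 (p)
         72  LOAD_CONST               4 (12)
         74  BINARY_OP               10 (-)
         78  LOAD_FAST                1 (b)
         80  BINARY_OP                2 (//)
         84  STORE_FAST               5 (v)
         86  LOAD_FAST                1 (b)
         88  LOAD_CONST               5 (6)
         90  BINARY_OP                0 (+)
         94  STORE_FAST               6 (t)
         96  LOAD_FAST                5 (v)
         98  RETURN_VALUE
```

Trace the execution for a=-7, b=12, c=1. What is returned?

-2

LOAD_CONST → push -5. Stack: [-5]
LOAD_FAST_LOAD_FAST c,c → push 1,1. Stack: [-5, 1, 1]
BINARY_OP // → 1 // 1 = 1. Stack: [-5, 1]
BINARY_OP * → -5 * 1 = -5. Stack: [-5]
STORE_FAST q → q=-5. Stack: []
LOAD_FAST a → push -7. Stack: [-7]
LOAD_CONST → push 1. Stack: [-7, 1]
BINARY_OP - → -7 - 1 = -8. Stack: [-8]
STORE_FAST p → p=-8. Stack: []
LOAD_FAST_LOAD_FAST a,c → push -7,1. Stack: [-7, 1]
COMPARE_OP bool(>=) → -7 vs 1 = False. Stack: [False]
POP_JUMP_IF_FALSE → pop False; jump. Stack: []
LOAD_FAST p → push -8. Stack: [-8]
LOAD_CONST → push 12. Stack: [-8, 12]
BINARY_OP - → -8 - 12 = -20. Stack: [-20]
LOAD_FAST b → push 12. Stack: [-20, 12]
BINARY_OP // → -20 // 12 = -2. Stack: [-2]
STORE_FAST v → v=-2. Stack: []
LOAD_FAST b → push 12. Stack: [12]
LOAD_CONST → push 6. Stack: [12, 6]
BINARY_OP + → 12 + 6 = 18. Stack: [18]
STORE_FAST t → t=18. Stack: []
LOAD_FAST v → push -2. Stack: [-2]
RETURN_VALUE → return -2.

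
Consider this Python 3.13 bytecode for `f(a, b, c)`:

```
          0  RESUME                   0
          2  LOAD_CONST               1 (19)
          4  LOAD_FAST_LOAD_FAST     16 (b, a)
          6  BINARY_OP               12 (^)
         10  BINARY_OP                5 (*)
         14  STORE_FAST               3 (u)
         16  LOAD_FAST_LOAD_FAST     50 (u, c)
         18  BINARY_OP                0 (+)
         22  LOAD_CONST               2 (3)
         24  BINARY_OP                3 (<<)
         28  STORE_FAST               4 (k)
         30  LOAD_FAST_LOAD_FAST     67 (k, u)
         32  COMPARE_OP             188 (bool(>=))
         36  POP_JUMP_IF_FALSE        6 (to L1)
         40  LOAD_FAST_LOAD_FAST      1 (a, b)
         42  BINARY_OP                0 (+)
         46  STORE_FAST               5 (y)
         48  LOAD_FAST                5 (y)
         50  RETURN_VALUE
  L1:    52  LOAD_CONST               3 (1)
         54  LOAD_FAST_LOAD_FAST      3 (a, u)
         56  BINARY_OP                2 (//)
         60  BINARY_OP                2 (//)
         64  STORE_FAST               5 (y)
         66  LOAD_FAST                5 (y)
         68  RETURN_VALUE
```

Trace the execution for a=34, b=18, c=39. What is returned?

LOAD_CONST → push 19. Stack: [19]
LOAD_FAST_LOAD_FAST b,a → push 18,34. Stack: [19, 18, 34]
BINARY_OP ^ → 18 ^ 34 = 48. Stack: [19, 48]
BINARY_OP * → 19 * 48 = 912. Stack: [912]
STORE_FAST u → u=912. Stack: []
LOAD_FAST_LOAD_FAST u,c → push 912,39. Stack: [912, 39]
BINARY_OP + → 912 + 39 = 951. Stack: [951]
LOAD_CONST → push 3. Stack: [951, 3]
BINARY_OP << → 951 << 3 = 7608. Stack: [7608]
STORE_FAST k → k=7608. Stack: []
LOAD_FAST_LOAD_FAST k,u → push 7608,912. Stack: [7608, 912]
COMPARE_OP bool(>=) → 7608 vs 912 = True. Stack: [True]
POP_JUMP_IF_FALSE → pop True; no jump. Stack: []
LOAD_FAST_LOAD_FAST a,b → push 34,18. Stack: [34, 18]
BINARY_OP + → 34 + 18 = 52. Stack: [52]
STORE_FAST y → y=52. Stack: []
LOAD_FAST y → push 52. Stack: [52]
RETURN_VALUE → return 52.

52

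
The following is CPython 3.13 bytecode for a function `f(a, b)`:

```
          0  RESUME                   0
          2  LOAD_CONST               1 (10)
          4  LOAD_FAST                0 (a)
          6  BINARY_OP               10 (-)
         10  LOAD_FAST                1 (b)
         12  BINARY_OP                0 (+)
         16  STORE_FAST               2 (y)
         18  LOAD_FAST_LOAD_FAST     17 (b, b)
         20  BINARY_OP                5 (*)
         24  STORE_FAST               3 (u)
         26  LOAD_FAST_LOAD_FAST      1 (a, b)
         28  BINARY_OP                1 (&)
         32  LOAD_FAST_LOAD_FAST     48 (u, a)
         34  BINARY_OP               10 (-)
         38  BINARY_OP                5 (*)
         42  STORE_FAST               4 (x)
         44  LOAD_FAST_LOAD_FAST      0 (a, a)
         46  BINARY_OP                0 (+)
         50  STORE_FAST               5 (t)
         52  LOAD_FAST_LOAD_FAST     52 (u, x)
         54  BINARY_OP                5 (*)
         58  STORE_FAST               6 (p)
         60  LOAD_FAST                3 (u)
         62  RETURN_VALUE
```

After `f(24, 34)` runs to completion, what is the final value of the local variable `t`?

48

LOAD_CONST → push 10. Stack: [10]
LOAD_FAST a → push 24. Stack: [10, 24]
BINARY_OP - → 10 - 24 = -14. Stack: [-14]
LOAD_FAST b → push 34. Stack: [-14, 34]
BINARY_OP + → -14 + 34 = 20. Stack: [20]
STORE_FAST y → y=20. Stack: []
LOAD_FAST_LOAD_FAST b,b → push 34,34. Stack: [34, 34]
BINARY_OP * → 34 * 34 = 1156. Stack: [1156]
STORE_FAST u → u=1156. Stack: []
LOAD_FAST_LOAD_FAST a,b → push 24,34. Stack: [24, 34]
BINARY_OP & → 24 & 34 = 0. Stack: [0]
LOAD_FAST_LOAD_FAST u,a → push 1156,24. Stack: [0, 1156, 24]
BINARY_OP - → 1156 - 24 = 1132. Stack: [0, 1132]
BINARY_OP * → 0 * 1132 = 0. Stack: [0]
STORE_FAST x → x=0. Stack: []
LOAD_FAST_LOAD_FAST a,a → push 24,24. Stack: [24, 24]
BINARY_OP + → 24 + 24 = 48. Stack: [48]
STORE_FAST t → t=48. Stack: []
LOAD_FAST_LOAD_FAST u,x → push 1156,0. Stack: [1156, 0]
BINARY_OP * → 1156 * 0 = 0. Stack: [0]
STORE_FAST p → p=0. Stack: []
LOAD_FAST u → push 1156. Stack: [1156]
RETURN_VALUE → return 1156.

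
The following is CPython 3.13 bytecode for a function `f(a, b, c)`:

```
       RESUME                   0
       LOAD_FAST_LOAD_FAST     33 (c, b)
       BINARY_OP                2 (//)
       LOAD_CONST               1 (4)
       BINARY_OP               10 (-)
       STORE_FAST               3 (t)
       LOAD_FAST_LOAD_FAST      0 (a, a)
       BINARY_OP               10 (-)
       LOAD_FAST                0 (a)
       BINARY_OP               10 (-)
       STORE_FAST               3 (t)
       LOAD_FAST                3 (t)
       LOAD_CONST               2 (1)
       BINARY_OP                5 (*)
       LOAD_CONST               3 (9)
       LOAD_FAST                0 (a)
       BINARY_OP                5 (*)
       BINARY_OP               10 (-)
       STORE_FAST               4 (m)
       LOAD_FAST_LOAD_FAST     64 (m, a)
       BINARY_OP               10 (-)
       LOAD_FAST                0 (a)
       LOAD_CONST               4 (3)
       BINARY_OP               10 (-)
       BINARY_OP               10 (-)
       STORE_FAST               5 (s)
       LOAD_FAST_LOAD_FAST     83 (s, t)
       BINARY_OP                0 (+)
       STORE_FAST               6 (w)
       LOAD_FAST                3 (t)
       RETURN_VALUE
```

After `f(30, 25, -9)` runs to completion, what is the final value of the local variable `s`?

LOAD_FAST_LOAD_FAST c,b → push -9,25. Stack: [-9, 25]
BINARY_OP // → -9 // 25 = -1. Stack: [-1]
LOAD_CONST → push 4. Stack: [-1, 4]
BINARY_OP - → -1 - 4 = -5. Stack: [-5]
STORE_FAST t → t=-5. Stack: []
LOAD_FAST_LOAD_FAST a,a → push 30,30. Stack: [30, 30]
BINARY_OP - → 30 - 30 = 0. Stack: [0]
LOAD_FAST a → push 30. Stack: [0, 30]
BINARY_OP - → 0 - 30 = -30. Stack: [-30]
STORE_FAST t → t=-30. Stack: []
LOAD_FAST t → push -30. Stack: [-30]
LOAD_CONST → push 1. Stack: [-30, 1]
BINARY_OP * → -30 * 1 = -30. Stack: [-30]
LOAD_CONST → push 9. Stack: [-30, 9]
LOAD_FAST a → push 30. Stack: [-30, 9, 30]
BINARY_OP * → 9 * 30 = 270. Stack: [-30, 270]
BINARY_OP - → -30 - 270 = -300. Stack: [-300]
STORE_FAST m → m=-300. Stack: []
LOAD_FAST_LOAD_FAST m,a → push -300,30. Stack: [-300, 30]
BINARY_OP - → -300 - 30 = -330. Stack: [-330]
LOAD_FAST a → push 30. Stack: [-330, 30]
LOAD_CONST → push 3. Stack: [-330, 30, 3]
BINARY_OP - → 30 - 3 = 27. Stack: [-330, 27]
BINARY_OP - → -330 - 27 = -357. Stack: [-357]
STORE_FAST s → s=-357. Stack: []
LOAD_FAST_LOAD_FAST s,t → push -357,-30. Stack: [-357, -30]
BINARY_OP + → -357 + -30 = -387. Stack: [-387]
STORE_FAST w → w=-387. Stack: []
LOAD_FAST t → push -30. Stack: [-30]
RETURN_VALUE → return -30.

-357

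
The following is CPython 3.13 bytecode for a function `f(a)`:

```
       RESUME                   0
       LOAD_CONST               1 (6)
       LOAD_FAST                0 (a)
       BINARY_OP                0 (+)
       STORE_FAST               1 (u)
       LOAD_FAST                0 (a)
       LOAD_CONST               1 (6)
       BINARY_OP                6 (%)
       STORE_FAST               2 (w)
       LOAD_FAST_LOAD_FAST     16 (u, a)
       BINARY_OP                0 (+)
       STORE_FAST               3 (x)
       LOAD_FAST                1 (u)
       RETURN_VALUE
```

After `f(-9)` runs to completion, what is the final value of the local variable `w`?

LOAD_CONST → push 6. Stack: [6]
LOAD_FAST a → push -9. Stack: [6, -9]
BINARY_OP + → 6 + -9 = -3. Stack: [-3]
STORE_FAST u → u=-3. Stack: []
LOAD_FAST a → push -9. Stack: [-9]
LOAD_CONST → push 6. Stack: [-9, 6]
BINARY_OP % → -9 % 6 = 3. Stack: [3]
STORE_FAST w → w=3. Stack: []
LOAD_FAST_LOAD_FAST u,a → push -3,-9. Stack: [-3, -9]
BINARY_OP + → -3 + -9 = -12. Stack: [-12]
STORE_FAST x → x=-12. Stack: []
LOAD_FAST u → push -3. Stack: [-3]
RETURN_VALUE → return -3.

3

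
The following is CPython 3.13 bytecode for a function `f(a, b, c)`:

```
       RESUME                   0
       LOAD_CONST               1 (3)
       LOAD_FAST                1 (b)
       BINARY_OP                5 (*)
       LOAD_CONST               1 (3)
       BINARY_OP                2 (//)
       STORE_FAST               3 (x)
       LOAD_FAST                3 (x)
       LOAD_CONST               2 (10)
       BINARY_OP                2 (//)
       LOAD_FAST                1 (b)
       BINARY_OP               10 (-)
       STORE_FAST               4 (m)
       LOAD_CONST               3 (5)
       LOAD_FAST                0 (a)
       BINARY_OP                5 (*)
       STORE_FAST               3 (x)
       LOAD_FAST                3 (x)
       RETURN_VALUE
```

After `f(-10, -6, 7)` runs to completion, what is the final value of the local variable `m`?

5

LOAD_CONST → push 3. Stack: [3]
LOAD_FAST b → push -6. Stack: [3, -6]
BINARY_OP * → 3 * -6 = -18. Stack: [-18]
LOAD_CONST → push 3. Stack: [-18, 3]
BINARY_OP // → -18 // 3 = -6. Stack: [-6]
STORE_FAST x → x=-6. Stack: []
LOAD_FAST x → push -6. Stack: [-6]
LOAD_CONST → push 10. Stack: [-6, 10]
BINARY_OP // → -6 // 10 = -1. Stack: [-1]
LOAD_FAST b → push -6. Stack: [-1, -6]
BINARY_OP - → -1 - -6 = 5. Stack: [5]
STORE_FAST m → m=5. Stack: []
LOAD_CONST → push 5. Stack: [5]
LOAD_FAST a → push -10. Stack: [5, -10]
BINARY_OP * → 5 * -10 = -50. Stack: [-50]
STORE_FAST x → x=-50. Stack: []
LOAD_FAST x → push -50. Stack: [-50]
RETURN_VALUE → return -50.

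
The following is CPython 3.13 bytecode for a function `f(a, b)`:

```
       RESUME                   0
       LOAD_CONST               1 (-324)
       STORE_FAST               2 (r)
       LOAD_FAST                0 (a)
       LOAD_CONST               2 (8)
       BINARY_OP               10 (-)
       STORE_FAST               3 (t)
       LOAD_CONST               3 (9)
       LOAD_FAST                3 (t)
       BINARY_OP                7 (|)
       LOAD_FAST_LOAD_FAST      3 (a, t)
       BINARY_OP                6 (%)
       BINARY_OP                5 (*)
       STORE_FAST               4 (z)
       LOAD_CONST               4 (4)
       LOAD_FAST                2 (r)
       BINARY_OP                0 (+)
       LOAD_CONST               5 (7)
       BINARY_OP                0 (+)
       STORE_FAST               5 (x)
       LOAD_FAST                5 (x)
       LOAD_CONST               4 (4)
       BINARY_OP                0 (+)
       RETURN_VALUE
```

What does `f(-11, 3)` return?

LOAD_CONST → push -324. Stack: [-324]
STORE_FAST r → r=-324. Stack: []
LOAD_FAST a → push -11. Stack: [-11]
LOAD_CONST → push 8. Stack: [-11, 8]
BINARY_OP - → -11 - 8 = -19. Stack: [-19]
STORE_FAST t → t=-19. Stack: []
LOAD_CONST → push 9. Stack: [9]
LOAD_FAST t → push -19. Stack: [9, -19]
BINARY_OP | → 9 | -19 = -19. Stack: [-19]
LOAD_FAST_LOAD_FAST a,t → push -11,-19. Stack: [-19, -11, -19]
BINARY_OP % → -11 % -19 = -11. Stack: [-19, -11]
BINARY_OP * → -19 * -11 = 209. Stack: [209]
STORE_FAST z → z=209. Stack: []
LOAD_CONST → push 4. Stack: [4]
LOAD_FAST r → push -324. Stack: [4, -324]
BINARY_OP + → 4 + -324 = -320. Stack: [-320]
LOAD_CONST → push 7. Stack: [-320, 7]
BINARY_OP + → -320 + 7 = -313. Stack: [-313]
STORE_FAST x → x=-313. Stack: []
LOAD_FAST x → push -313. Stack: [-313]
LOAD_CONST → push 4. Stack: [-313, 4]
BINARY_OP + → -313 + 4 = -309. Stack: [-309]
RETURN_VALUE → return -309.

-309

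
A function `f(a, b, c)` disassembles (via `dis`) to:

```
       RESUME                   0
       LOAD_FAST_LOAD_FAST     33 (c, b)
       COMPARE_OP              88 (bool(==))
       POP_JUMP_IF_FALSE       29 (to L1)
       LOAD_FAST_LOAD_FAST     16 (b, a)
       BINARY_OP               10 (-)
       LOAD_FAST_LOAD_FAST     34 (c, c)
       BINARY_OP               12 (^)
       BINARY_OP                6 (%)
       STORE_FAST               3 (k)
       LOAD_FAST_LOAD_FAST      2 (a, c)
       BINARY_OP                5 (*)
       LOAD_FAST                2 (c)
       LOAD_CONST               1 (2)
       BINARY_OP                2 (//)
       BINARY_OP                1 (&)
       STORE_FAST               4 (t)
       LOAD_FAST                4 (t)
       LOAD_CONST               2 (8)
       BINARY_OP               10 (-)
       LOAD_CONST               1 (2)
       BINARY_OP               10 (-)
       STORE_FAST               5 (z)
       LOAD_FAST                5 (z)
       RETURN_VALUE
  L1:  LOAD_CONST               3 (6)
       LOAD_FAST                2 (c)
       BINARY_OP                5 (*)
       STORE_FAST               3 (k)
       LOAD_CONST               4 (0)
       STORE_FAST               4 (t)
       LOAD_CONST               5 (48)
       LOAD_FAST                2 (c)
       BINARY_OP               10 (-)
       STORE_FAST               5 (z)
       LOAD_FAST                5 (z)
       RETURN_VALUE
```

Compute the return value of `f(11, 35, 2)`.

LOAD_FAST_LOAD_FAST c,b → push 2,35. Stack: [2, 35]
COMPARE_OP bool(==) → 2 vs 35 = False. Stack: [False]
POP_JUMP_IF_FALSE → pop False; jump. Stack: []
LOAD_CONST → push 6. Stack: [6]
LOAD_FAST c → push 2. Stack: [6, 2]
BINARY_OP * → 6 * 2 = 12. Stack: [12]
STORE_FAST k → k=12. Stack: []
LOAD_CONST → push 0. Stack: [0]
STORE_FAST t → t=0. Stack: []
LOAD_CONST → push 48. Stack: [48]
LOAD_FAST c → push 2. Stack: [48, 2]
BINARY_OP - → 48 - 2 = 46. Stack: [46]
STORE_FAST z → z=46. Stack: []
LOAD_FAST z → push 46. Stack: [46]
RETURN_VALUE → return 46.

46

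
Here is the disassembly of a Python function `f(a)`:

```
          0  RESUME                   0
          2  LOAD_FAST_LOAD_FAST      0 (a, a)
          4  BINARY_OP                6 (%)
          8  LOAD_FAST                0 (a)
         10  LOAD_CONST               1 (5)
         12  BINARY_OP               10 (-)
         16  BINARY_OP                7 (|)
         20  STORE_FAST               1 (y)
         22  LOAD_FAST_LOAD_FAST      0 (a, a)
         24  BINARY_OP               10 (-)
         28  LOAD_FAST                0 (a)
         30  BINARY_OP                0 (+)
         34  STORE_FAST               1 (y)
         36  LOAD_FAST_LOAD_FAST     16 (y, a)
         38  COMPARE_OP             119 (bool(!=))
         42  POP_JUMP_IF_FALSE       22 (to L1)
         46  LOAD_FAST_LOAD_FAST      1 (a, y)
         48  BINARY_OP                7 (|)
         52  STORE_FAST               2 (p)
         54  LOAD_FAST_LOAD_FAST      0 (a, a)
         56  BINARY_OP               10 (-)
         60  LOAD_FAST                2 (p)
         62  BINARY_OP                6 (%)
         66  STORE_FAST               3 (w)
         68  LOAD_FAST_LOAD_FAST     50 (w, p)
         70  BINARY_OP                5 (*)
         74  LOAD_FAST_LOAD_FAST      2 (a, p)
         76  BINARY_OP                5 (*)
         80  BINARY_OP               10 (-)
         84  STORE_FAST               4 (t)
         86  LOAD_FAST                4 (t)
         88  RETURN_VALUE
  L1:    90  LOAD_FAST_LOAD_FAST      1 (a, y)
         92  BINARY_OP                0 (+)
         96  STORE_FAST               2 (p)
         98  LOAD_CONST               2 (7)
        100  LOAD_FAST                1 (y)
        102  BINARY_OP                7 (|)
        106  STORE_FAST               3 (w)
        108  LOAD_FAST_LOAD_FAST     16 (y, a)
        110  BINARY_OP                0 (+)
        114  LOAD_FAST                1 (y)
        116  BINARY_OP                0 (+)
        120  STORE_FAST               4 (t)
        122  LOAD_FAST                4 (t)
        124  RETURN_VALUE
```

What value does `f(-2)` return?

-6

LOAD_FAST_LOAD_FAST a,a → push -2,-2. Stack: [-2, -2]
BINARY_OP % → -2 % -2 = 0. Stack: [0]
LOAD_FAST a → push -2. Stack: [0, -2]
LOAD_CONST → push 5. Stack: [0, -2, 5]
BINARY_OP - → -2 - 5 = -7. Stack: [0, -7]
BINARY_OP | → 0 | -7 = -7. Stack: [-7]
STORE_FAST y → y=-7. Stack: []
LOAD_FAST_LOAD_FAST a,a → push -2,-2. Stack: [-2, -2]
BINARY_OP - → -2 - -2 = 0. Stack: [0]
LOAD_FAST a → push -2. Stack: [0, -2]
BINARY_OP + → 0 + -2 = -2. Stack: [-2]
STORE_FAST y → y=-2. Stack: []
LOAD_FAST_LOAD_FAST y,a → push -2,-2. Stack: [-2, -2]
COMPARE_OP bool(!=) → -2 vs -2 = False. Stack: [False]
POP_JUMP_IF_FALSE → pop False; jump. Stack: []
LOAD_FAST_LOAD_FAST a,y → push -2,-2. Stack: [-2, -2]
BINARY_OP + → -2 + -2 = -4. Stack: [-4]
STORE_FAST p → p=-4. Stack: []
LOAD_CONST → push 7. Stack: [7]
LOAD_FAST y → push -2. Stack: [7, -2]
BINARY_OP | → 7 | -2 = -1. Stack: [-1]
STORE_FAST w → w=-1. Stack: []
LOAD_FAST_LOAD_FAST y,a → push -2,-2. Stack: [-2, -2]
BINARY_OP + → -2 + -2 = -4. Stack: [-4]
LOAD_FAST y → push -2. Stack: [-4, -2]
BINARY_OP + → -4 + -2 = -6. Stack: [-6]
STORE_FAST t → t=-6. Stack: []
LOAD_FAST t → push -6. Stack: [-6]
RETURN_VALUE → return -6.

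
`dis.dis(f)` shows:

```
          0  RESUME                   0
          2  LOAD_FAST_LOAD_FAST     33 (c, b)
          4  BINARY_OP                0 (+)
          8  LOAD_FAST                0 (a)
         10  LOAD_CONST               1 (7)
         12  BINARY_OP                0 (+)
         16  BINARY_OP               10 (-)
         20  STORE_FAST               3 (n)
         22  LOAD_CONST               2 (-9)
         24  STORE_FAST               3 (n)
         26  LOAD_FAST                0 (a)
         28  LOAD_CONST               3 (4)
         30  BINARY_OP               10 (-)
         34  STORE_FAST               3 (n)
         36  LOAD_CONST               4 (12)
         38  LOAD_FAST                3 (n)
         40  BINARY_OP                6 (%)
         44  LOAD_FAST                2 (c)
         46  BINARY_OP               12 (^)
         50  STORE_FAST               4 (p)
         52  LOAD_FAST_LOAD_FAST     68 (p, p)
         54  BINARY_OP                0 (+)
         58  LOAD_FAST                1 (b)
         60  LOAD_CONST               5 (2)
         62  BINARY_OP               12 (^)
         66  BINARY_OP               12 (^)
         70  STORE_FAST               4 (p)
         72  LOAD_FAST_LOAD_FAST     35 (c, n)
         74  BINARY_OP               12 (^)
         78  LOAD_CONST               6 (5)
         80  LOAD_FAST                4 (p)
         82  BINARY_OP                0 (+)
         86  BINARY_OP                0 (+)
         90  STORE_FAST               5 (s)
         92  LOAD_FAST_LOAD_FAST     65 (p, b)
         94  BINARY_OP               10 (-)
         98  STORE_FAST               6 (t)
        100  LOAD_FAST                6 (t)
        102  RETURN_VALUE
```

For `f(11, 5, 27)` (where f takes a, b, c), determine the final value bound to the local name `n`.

7

LOAD_FAST_LOAD_FAST c,b → push 27,5. Stack: [27, 5]
BINARY_OP + → 27 + 5 = 32. Stack: [32]
LOAD_FAST a → push 11. Stack: [32, 11]
LOAD_CONST → push 7. Stack: [32, 11, 7]
BINARY_OP + → 11 + 7 = 18. Stack: [32, 18]
BINARY_OP - → 32 - 18 = 14. Stack: [14]
STORE_FAST n → n=14. Stack: []
LOAD_CONST → push -9. Stack: [-9]
STORE_FAST n → n=-9. Stack: []
LOAD_FAST a → push 11. Stack: [11]
LOAD_CONST → push 4. Stack: [11, 4]
BINARY_OP - → 11 - 4 = 7. Stack: [7]
STORE_FAST n → n=7. Stack: []
LOAD_CONST → push 12. Stack: [12]
LOAD_FAST n → push 7. Stack: [12, 7]
BINARY_OP % → 12 % 7 = 5. Stack: [5]
LOAD_FAST c → push 27. Stack: [5, 27]
BINARY_OP ^ → 5 ^ 27 = 30. Stack: [30]
STORE_FAST p → p=30. Stack: []
LOAD_FAST_LOAD_FAST p,p → push 30,30. Stack: [30, 30]
BINARY_OP + → 30 + 30 = 60. Stack: [60]
LOAD_FAST b → push 5. Stack: [60, 5]
LOAD_CONST → push 2. Stack: [60, 5, 2]
BINARY_OP ^ → 5 ^ 2 = 7. Stack: [60, 7]
BINARY_OP ^ → 60 ^ 7 = 59. Stack: [59]
STORE_FAST p → p=59. Stack: []
LOAD_FAST_LOAD_FAST c,n → push 27,7. Stack: [27, 7]
BINARY_OP ^ → 27 ^ 7 = 28. Stack: [28]
LOAD_CONST → push 5. Stack: [28, 5]
LOAD_FAST p → push 59. Stack: [28, 5, 59]
BINARY_OP + → 5 + 59 = 64. Stack: [28, 64]
BINARY_OP + → 28 + 64 = 92. Stack: [92]
STORE_FAST s → s=92. Stack: []
LOAD_FAST_LOAD_FAST p,b → push 59,5. Stack: [59, 5]
BINARY_OP - → 59 - 5 = 54. Stack: [54]
STORE_FAST t → t=54. Stack: []
LOAD_FAST t → push 54. Stack: [54]
RETURN_VALUE → return 54.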